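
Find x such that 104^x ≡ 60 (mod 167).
105

Baby-step giant-step with step n = ⌈√167⌉ = 13.
Baby steps 104^j mod 167 (j:value) for j=0..12: 0:1, 1:104, 2:128, 3:119, 4:18, 5:35, 6:133, 7:138, 8:157, 9:129, 10:56, 11:146, 12:154.
Giant-step multiplier: 104^(-13) ≡ 104^(166-13) = 104^153 ≡ 73 (mod 167).
Giant steps γ_i = 60·73^i mod 167: γ_0=60, γ_1=38, γ_2=102, γ_3=98, γ_4=140, γ_5=33, γ_6=71, γ_7=6, γ_8=104 (in table at j=1).
x = i·n + j = 8·13 + 1 = 105.
Check: 104^105 ≡ 60 (mod 167).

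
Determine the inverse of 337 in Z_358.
17

gcd(337, 358) = 1, so the inverse exists.
Extended Euclidean algorithm on (358, 337):
358 = 1 × 337 + 21  ⟹  21 = (1)·358 + (-1)·337
337 = 16 × 21 + 1  ⟹  1 = (-16)·358 + (17)·337
So (17)·337 ≡ 1 (mod 358), i.e. 337^(-1) ≡ 17 (mod 358).
Check: 337 × 17 = 5729 ≡ 1 (mod 358)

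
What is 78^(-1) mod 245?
22

gcd(78, 245) = 1, so the inverse exists.
Extended Euclidean algorithm on (245, 78):
245 = 3 × 78 + 11  ⟹  11 = (1)·245 + (-3)·78
78 = 7 × 11 + 1  ⟹  1 = (-7)·245 + (22)·78
So (22)·78 ≡ 1 (mod 245), i.e. 78^(-1) ≡ 22 (mod 245).
Check: 78 × 22 = 1716 ≡ 1 (mod 245)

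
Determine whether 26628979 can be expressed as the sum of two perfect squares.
Not possible

Factorization: 26628979 = 13 × 127^3
By Fermat: n is sum of two squares iff every prime p ≡ 3 (mod 4) appears to even power.
Prime(s) ≡ 3 (mod 4) with odd exponent: [(127, 3)]
Therefore 26628979 cannot be expressed as a² + b².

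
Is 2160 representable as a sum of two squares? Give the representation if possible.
Not possible

Factorization: 2160 = 2^4 × 3^3 × 5
By Fermat: n is sum of two squares iff every prime p ≡ 3 (mod 4) appears to even power.
Prime(s) ≡ 3 (mod 4) with odd exponent: [(3, 3)]
Therefore 2160 cannot be expressed as a² + b².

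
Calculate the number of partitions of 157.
80630964769

p(n) counts ways to write n as a sum of positive integers (order ignored).
Euler's pentagonal recurrence: p(k) = p(k-1) + p(k-2) - p(k-5) - p(k-7) + p(k-12) + p(k-15) - ... (offsets j(3j∓1)/2, signs ++--, p(0)=1, p(<0)=0).
DP table for k = 0..156: p(0)=1, p(1)=1, p(2)=2, p(3)=3, p(4)=5, p(5)=7, p(6)=11, p(7)=15, p(8)=22, p(9)=30, p(10)=42, p(11)=56, p(12)=77, p(13)=101, p(14)=135, p(15)=176, p(16)=231, p(17)=297, p(18)=385, p(19)=490, p(20)=627, p(21)=792, p(22)=1002, p(23)=1255, p(24)=1575, p(25)=1958, p(26)=2436, p(27)=3010, p(28)=3718, p(29)=4565, p(30)=5604, p(31)=6842, p(32)=8349, p(33)=10143, p(34)=12310, p(35)=14883, p(36)=17977, p(37)=21637, p(38)=26015, p(39)=31185, p(40)=37338, p(41)=44583, p(42)=53174, p(43)=63261, p(44)=75175, p(45)=89134, p(46)=105558, p(47)=124754, p(48)=147273, p(49)=173525, p(50)=204226, p(51)=239943, p(52)=281589, p(53)=329931, p(54)=386155, p(55)=451276, p(56)=526823, p(57)=614154, p(58)=715220, p(59)=831820, p(60)=966467, p(61)=1121505, p(62)=1300156, p(63)=1505499, p(64)=1741630, p(65)=2012558, p(66)=2323520, p(67)=2679689, p(68)=3087735, p(69)=3554345, p(70)=4087968, p(71)=4697205, p(72)=5392783, p(73)=6185689, p(74)=7089500, p(75)=8118264, p(76)=9289091, p(77)=10619863, p(78)=12132164, p(79)=13848650, p(80)=15796476, p(81)=18004327, p(82)=20506255, p(83)=23338469, p(84)=26543660, p(85)=30167357, p(86)=34262962, p(87)=38887673, p(88)=44108109, p(89)=49995925, p(90)=56634173, p(91)=64112359, p(92)=72533807, p(93)=82010177, p(94)=92669720, p(95)=104651419, p(96)=118114304, p(97)=133230930, p(98)=150198136, p(99)=169229875, p(100)=190569292, p(101)=214481126, p(102)=241265379, p(103)=271248950, p(104)=304801365, p(105)=342325709, p(106)=384276336, p(107)=431149389, p(108)=483502844, p(109)=541946240, p(110)=607163746, p(111)=679903203, p(112)=761002156, p(113)=851376628, p(114)=952050665, p(115)=1064144451, p(116)=1188908248, p(117)=1327710076, p(118)=1482074143, p(119)=1653668665, p(120)=1844349560, p(121)=2056148051, p(122)=2291320912, p(123)=2552338241, p(124)=2841940500, p(125)=3163127352, p(126)=3519222692, p(127)=3913864295, p(128)=4351078600, p(129)=4835271870, p(130)=5371315400, p(131)=5964539504, p(132)=6620830889, p(133)=7346629512, p(134)=8149040695, p(135)=9035836076, p(136)=10015581680, p(137)=11097645016, p(138)=12292341831, p(139)=13610949895, p(140)=15065878135, p(141)=16670689208, p(142)=18440293320, p(143)=20390982757, p(144)=22540654445, p(145)=24908858009, p(146)=27517052599, p(147)=30388671978, p(148)=33549419497, p(149)=37027355200, p(150)=40853235313, p(151)=45060624582, p(152)=49686288421, p(153)=54770336324, p(154)=60356673280, p(155)=66493182097, p(156)=73232243759.
Final step: p(157) = p(156) + p(155) - p(152) - p(150) + p(145) + p(142) - p(135) - p(131) + p(122) + p(117) - p(106) - p(100) + p(87) + p(80) - p(65) - p(57) + p(40) + p(31) - p(12) - p(2)
= 73232243759 + 66493182097 - 49686288421 - 40853235313 + 24908858009 + 18440293320 - 9035836076 - 5964539504 + 2291320912 + 1327710076 - 384276336 - 190569292 + 38887673 + 15796476 - 2012558 - 614154 + 37338 + 6842 - 77 - 2
= 80630964769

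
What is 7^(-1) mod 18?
13

gcd(7, 18) = 1, so the inverse exists.
Extended Euclidean algorithm on (18, 7):
18 = 2 × 7 + 4  ⟹  4 = (1)·18 + (-2)·7
7 = 1 × 4 + 3  ⟹  3 = (-1)·18 + (3)·7
4 = 1 × 3 + 1  ⟹  1 = (2)·18 + (-5)·7
So (-5)·7 ≡ 1 (mod 18), i.e. 7^(-1) ≡ -5 ≡ 13 (mod 18).
Check: 7 × 13 = 91 ≡ 1 (mod 18)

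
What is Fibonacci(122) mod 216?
1

Matrix identity: Q^n = [[F_(n+1), F_n], [F_n, F_(n-1)]] with Q = [[1,1],[1,0]].
n = 122 = 1111010₂. Square-and-multiply, entries mod 216:
Q^1 = [[1,1],[1,0]]
Q^3 = (Q^1)²·Q = [[3,2],[2,1]]
Q^7 = (Q^3)²·Q = [[21,13],[13,8]]
Q^15 = (Q^7)²·Q = [[123,178],[178,161]]
Q^30 = (Q^15)² = [[157,8],[8,149]]
Q^61 = (Q^30)²·Q = [[161,89],[89,72]]
Q^122 = (Q^61)² = [[146,1],[1,145]]
F_122 mod 216 = Q^122[0][1] = 1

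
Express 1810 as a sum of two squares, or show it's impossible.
17² + 39² (a=17, b=39)

Factorization: 1810 = 2 × 5 × 181
By Fermat: n is sum of two squares iff every prime p ≡ 3 (mod 4) appears to even power.
All primes ≡ 3 (mod 4) appear to even power.
Search a = 0, 1, 2, … for 1810 - a² a perfect square: first hit at a = 17: 1810 - 289 = 1521 = 39².
1810 = 17² + 39² = 289 + 1521 ✓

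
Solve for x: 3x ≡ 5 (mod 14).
x ≡ 11 (mod 14)

gcd(3, 14) = 1, which divides 5, so solutions exist.
Find 3^(-1) mod 14 by the extended Euclidean algorithm:
14 = 4 × 3 + 2  ⟹  2 = (1)·14 + (-4)·3
3 = 1 × 2 + 1  ⟹  1 = (-1)·14 + (5)·3
So (5)·3 ≡ 1 (mod 14), i.e. 3^(-1) ≡ 5 (mod 14).
x ≡ 5 × 5 = 25 ≡ 11 (mod 14).
Check: 3 × 11 = 33 ≡ 5 (mod 14).
Unique solution: x ≡ 11 (mod 14)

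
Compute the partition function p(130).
5371315400

p(n) counts ways to write n as a sum of positive integers (order ignored).
Euler's pentagonal recurrence: p(k) = p(k-1) + p(k-2) - p(k-5) - p(k-7) + p(k-12) + p(k-15) - ... (offsets j(3j∓1)/2, signs ++--, p(0)=1, p(<0)=0).
DP table for k = 0..129: p(0)=1, p(1)=1, p(2)=2, p(3)=3, p(4)=5, p(5)=7, p(6)=11, p(7)=15, p(8)=22, p(9)=30, p(10)=42, p(11)=56, p(12)=77, p(13)=101, p(14)=135, p(15)=176, p(16)=231, p(17)=297, p(18)=385, p(19)=490, p(20)=627, p(21)=792, p(22)=1002, p(23)=1255, p(24)=1575, p(25)=1958, p(26)=2436, p(27)=3010, p(28)=3718, p(29)=4565, p(30)=5604, p(31)=6842, p(32)=8349, p(33)=10143, p(34)=12310, p(35)=14883, p(36)=17977, p(37)=21637, p(38)=26015, p(39)=31185, p(40)=37338, p(41)=44583, p(42)=53174, p(43)=63261, p(44)=75175, p(45)=89134, p(46)=105558, p(47)=124754, p(48)=147273, p(49)=173525, p(50)=204226, p(51)=239943, p(52)=281589, p(53)=329931, p(54)=386155, p(55)=451276, p(56)=526823, p(57)=614154, p(58)=715220, p(59)=831820, p(60)=966467, p(61)=1121505, p(62)=1300156, p(63)=1505499, p(64)=1741630, p(65)=2012558, p(66)=2323520, p(67)=2679689, p(68)=3087735, p(69)=3554345, p(70)=4087968, p(71)=4697205, p(72)=5392783, p(73)=6185689, p(74)=7089500, p(75)=8118264, p(76)=9289091, p(77)=10619863, p(78)=12132164, p(79)=13848650, p(80)=15796476, p(81)=18004327, p(82)=20506255, p(83)=23338469, p(84)=26543660, p(85)=30167357, p(86)=34262962, p(87)=38887673, p(88)=44108109, p(89)=49995925, p(90)=56634173, p(91)=64112359, p(92)=72533807, p(93)=82010177, p(94)=92669720, p(95)=104651419, p(96)=118114304, p(97)=133230930, p(98)=150198136, p(99)=169229875, p(100)=190569292, p(101)=214481126, p(102)=241265379, p(103)=271248950, p(104)=304801365, p(105)=342325709, p(106)=384276336, p(107)=431149389, p(108)=483502844, p(109)=541946240, p(110)=607163746, p(111)=679903203, p(112)=761002156, p(113)=851376628, p(114)=952050665, p(115)=1064144451, p(116)=1188908248, p(117)=1327710076, p(118)=1482074143, p(119)=1653668665, p(120)=1844349560, p(121)=2056148051, p(122)=2291320912, p(123)=2552338241, p(124)=2841940500, p(125)=3163127352, p(126)=3519222692, p(127)=3913864295, p(128)=4351078600, p(129)=4835271870.
Final step: p(130) = p(129) + p(128) - p(125) - p(123) + p(118) + p(115) - p(108) - p(104) + p(95) + p(90) - p(79) - p(73) + p(60) + p(53) - p(38) - p(30) + p(13) + p(4)
= 4835271870 + 4351078600 - 3163127352 - 2552338241 + 1482074143 + 1064144451 - 483502844 - 304801365 + 104651419 + 56634173 - 13848650 - 6185689 + 966467 + 329931 - 26015 - 5604 + 101 + 5
= 5371315400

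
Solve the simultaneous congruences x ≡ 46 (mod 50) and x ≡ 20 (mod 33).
746

Using Chinese Remainder Theorem:
M = 50 × 33 = 1650
M1 = 33, M2 = 50
y1 = 33^(-1) mod 50 = 47
y2 = 50^(-1) mod 33 = 2
x = (46×33×47 + 20×50×2) mod 1650 = 746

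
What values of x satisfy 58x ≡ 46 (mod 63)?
x ≡ 16 (mod 63)

gcd(58, 63) = 1, which divides 46, so solutions exist.
Find 58^(-1) mod 63 by the extended Euclidean algorithm:
63 = 1 × 58 + 5  ⟹  5 = (1)·63 + (-1)·58
58 = 11 × 5 + 3  ⟹  3 = (-11)·63 + (12)·58
5 = 1 × 3 + 2  ⟹  2 = (12)·63 + (-13)·58
3 = 1 × 2 + 1  ⟹  1 = (-23)·63 + (25)·58
So (25)·58 ≡ 1 (mod 63), i.e. 58^(-1) ≡ 25 (mod 63).
x ≡ 25 × 46 = 1150 ≡ 16 (mod 63).
Check: 58 × 16 = 928 ≡ 46 (mod 63).
Unique solution: x ≡ 16 (mod 63)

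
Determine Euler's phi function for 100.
40

100 = 2^2 × 5^2
φ(n) = n × ∏(1 - 1/p) for each prime p dividing n
φ(100) = 100 × (1 - 1/2) × (1 - 1/5) = 40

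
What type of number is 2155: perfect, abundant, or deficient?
deficient

Proper divisors of 2155: sum = 1 + 5 + 431 = 437
Since 437 < 2155, 2155 is deficient.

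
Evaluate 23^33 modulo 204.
23

Repeated squaring. Binary of 33 = 100001.
23^1 ≡ 23 (mod 204); 23^2 ≡ 121 (mod 204); 23^4 ≡ 157 (mod 204); 23^8 ≡ 169 (mod 204); 23^16 ≡ 1 (mod 204); 23^32 ≡ 1 (mod 204)
23^33 = 23^1 × 23^32 ≡ 23 (mod 204)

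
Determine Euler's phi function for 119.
96

119 = 7 × 17
φ(n) = n × ∏(1 - 1/p) for each prime p dividing n
φ(119) = 119 × (1 - 1/7) × (1 - 1/17) = 96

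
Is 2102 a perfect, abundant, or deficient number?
deficient

Proper divisors of 2102: sum = 1 + 2 + 1051 = 1054
Since 1054 < 2102, 2102 is deficient.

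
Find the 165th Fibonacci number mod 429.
236

Matrix identity: Q^n = [[F_(n+1), F_n], [F_n, F_(n-1)]] with Q = [[1,1],[1,0]].
n = 165 = 10100101₂. Square-and-multiply, entries mod 429:
Q^1 = [[1,1],[1,0]]
Q^2 = (Q^1)² = [[2,1],[1,1]]
Q^5 = (Q^2)²·Q = [[8,5],[5,3]]
Q^10 = (Q^5)² = [[89,55],[55,34]]
Q^20 = (Q^10)² = [[221,330],[330,320]]
Q^41 = (Q^20)²·Q = [[364,298],[298,66]]
Q^82 = (Q^41)² = [[365,298],[298,67]]
Q^165 = (Q^82)²·Q = [[272,236],[236,36]]
F_165 mod 429 = Q^165[0][1] = 236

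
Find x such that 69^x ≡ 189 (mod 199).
131

Baby-step giant-step with step n = ⌈√199⌉ = 15.
Baby steps 69^j mod 199 (j:value) for j=0..14: 0:1, 1:69, 2:184, 3:159, 4:26, 5:3, 6:8, 7:154, 8:79, 9:78, 10:9, 11:24, 12:64, 13:38, 14:35.
Giant-step multiplier: 69^(-15) ≡ 69^(198-15) = 69^183 ≡ 59 (mod 199).
Giant steps γ_i = 189·59^i mod 199: γ_0=189, γ_1=7, γ_2=15, γ_3=89, γ_4=77, γ_5=165, γ_6=183, γ_7=51, γ_8=24 (in table at j=11).
x = i·n + j = 8·15 + 11 = 131.
Check: 69^131 ≡ 189 (mod 199).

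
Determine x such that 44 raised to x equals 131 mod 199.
166

Baby-step giant-step with step n = ⌈√199⌉ = 15.
Baby steps 44^j mod 199 (j:value) for j=0..14: 0:1, 1:44, 2:145, 3:12, 4:130, 5:148, 6:144, 7:167, 8:184, 9:136, 10:14, 11:19, 12:40, 13:168, 14:29.
Giant-step multiplier: 44^(-15) ≡ 44^(198-15) = 44^183 ≡ 17 (mod 199).
Giant steps γ_i = 131·17^i mod 199: γ_0=131, γ_1=38, γ_2=49, γ_3=37, γ_4=32, γ_5=146, γ_6=94, γ_7=6, γ_8=102, γ_9=142, γ_10=26, γ_11=44 (in table at j=1).
x = i·n + j = 11·15 + 1 = 166.
Check: 44^166 ≡ 131 (mod 199).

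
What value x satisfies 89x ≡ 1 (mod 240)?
89

gcd(89, 240) = 1, so the inverse exists.
Extended Euclidean algorithm on (240, 89):
240 = 2 × 89 + 62  ⟹  62 = (1)·240 + (-2)·89
89 = 1 × 62 + 27  ⟹  27 = (-1)·240 + (3)·89
62 = 2 × 27 + 8  ⟹  8 = (3)·240 + (-8)·89
27 = 3 × 8 + 3  ⟹  3 = (-10)·240 + (27)·89
8 = 2 × 3 + 2  ⟹  2 = (23)·240 + (-62)·89
3 = 1 × 2 + 1  ⟹  1 = (-33)·240 + (89)·89
So (89)·89 ≡ 1 (mod 240), i.e. 89^(-1) ≡ 89 (mod 240).
Check: 89 × 89 = 7921 ≡ 1 (mod 240)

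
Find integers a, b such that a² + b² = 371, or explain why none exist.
Not possible

Factorization: 371 = 7 × 53
By Fermat: n is sum of two squares iff every prime p ≡ 3 (mod 4) appears to even power.
Prime(s) ≡ 3 (mod 4) with odd exponent: [(7, 1)]
Therefore 371 cannot be expressed as a² + b².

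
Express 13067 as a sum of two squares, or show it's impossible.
Not possible

Factorization: 13067 = 73 × 179
By Fermat: n is sum of two squares iff every prime p ≡ 3 (mod 4) appears to even power.
Prime(s) ≡ 3 (mod 4) with odd exponent: [(179, 1)]
Therefore 13067 cannot be expressed as a² + b².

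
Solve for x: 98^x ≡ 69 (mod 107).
60

Baby-step giant-step with step n = ⌈√107⌉ = 11.
Baby steps 98^j mod 107 (j:value) for j=0..10: 0:1, 1:98, 2:81, 3:20, 4:34, 5:15, 6:79, 7:38, 8:86, 9:82, 10:11.
Giant-step multiplier: 98^(-11) ≡ 98^(106-11) = 98^95 ≡ 67 (mod 107).
Giant steps γ_i = 69·67^i mod 107: γ_0=69, γ_1=22, γ_2=83, γ_3=104, γ_4=13, γ_5=15 (in table at j=5).
x = i·n + j = 5·11 + 5 = 60.
Check: 98^60 ≡ 69 (mod 107).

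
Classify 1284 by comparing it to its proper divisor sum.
abundant

Proper divisors of 1284: sum = 1 + 2 + 3 + 4 + 6 + 12 + 107 + 214 + 321 + 428 + 642 = 1740
Since 1740 > 1284, 1284 is abundant.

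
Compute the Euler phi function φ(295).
232

295 = 5 × 59
φ(n) = n × ∏(1 - 1/p) for each prime p dividing n
φ(295) = 295 × (1 - 1/5) × (1 - 1/59) = 232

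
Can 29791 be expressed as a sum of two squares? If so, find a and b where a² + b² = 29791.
Not possible

Factorization: 29791 = 31^3
By Fermat: n is sum of two squares iff every prime p ≡ 3 (mod 4) appears to even power.
Prime(s) ≡ 3 (mod 4) with odd exponent: [(31, 3)]
Therefore 29791 cannot be expressed as a² + b².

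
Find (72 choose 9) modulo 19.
8

Using Lucas' theorem:
Write n=72 and k=9 in base 19:
n in base 19: [3, 15]
k in base 19: [0, 9]
C(72,9) mod 19 = ∏ C(n_i, k_i) mod 19
Digit binomials (mod 19): C(3,0) = 1; C(15,9) = 5005 ≡ 8
Product: 1 × 8 = 8 ≡ 8 (mod 19)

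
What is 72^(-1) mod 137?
59

gcd(72, 137) = 1, so the inverse exists.
Extended Euclidean algorithm on (137, 72):
137 = 1 × 72 + 65  ⟹  65 = (1)·137 + (-1)·72
72 = 1 × 65 + 7  ⟹  7 = (-1)·137 + (2)·72
65 = 9 × 7 + 2  ⟹  2 = (10)·137 + (-19)·72
7 = 3 × 2 + 1  ⟹  1 = (-31)·137 + (59)·72
So (59)·72 ≡ 1 (mod 137), i.e. 72^(-1) ≡ 59 (mod 137).
Check: 72 × 59 = 4248 ≡ 1 (mod 137)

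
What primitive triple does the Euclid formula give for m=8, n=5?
(39, 80, 89)

Euclid's formula: a = m² - n², b = 2mn, c = m² + n²
m = 8, n = 5
a = 8² - 5² = 64 - 25 = 39
b = 2 × 8 × 5 = 80
c = 8² + 5² = 64 + 25 = 89
Verification: 39² + 80² = 1521 + 6400 = 7921 = 89² ✓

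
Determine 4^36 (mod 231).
169

Repeated squaring. Binary of 36 = 100100.
4^1 ≡ 4 (mod 231); 4^2 ≡ 16 (mod 231); 4^4 ≡ 25 (mod 231); 4^8 ≡ 163 (mod 231); 4^16 ≡ 4 (mod 231); 4^32 ≡ 16 (mod 231)
4^36 = 4^4 × 4^32 ≡ 169 (mod 231)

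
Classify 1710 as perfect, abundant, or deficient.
abundant

Proper divisors of 1710: sum = 1 + 2 + 3 + 5 + 6 + 9 + 10 + 15 + ... + 285 + 342 + 570 + 855 (23 divisors) = 2970
Since 2970 > 1710, 1710 is abundant.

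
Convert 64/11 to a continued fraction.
[5; 1, 4, 2]

Euclidean algorithm steps:
64 = 5 × 11 + 9
11 = 1 × 9 + 2
9 = 4 × 2 + 1
2 = 2 × 1 + 0
Continued fraction: [5; 1, 4, 2]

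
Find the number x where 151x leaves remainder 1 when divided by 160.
71

gcd(151, 160) = 1, so the inverse exists.
Extended Euclidean algorithm on (160, 151):
160 = 1 × 151 + 9  ⟹  9 = (1)·160 + (-1)·151
151 = 16 × 9 + 7  ⟹  7 = (-16)·160 + (17)·151
9 = 1 × 7 + 2  ⟹  2 = (17)·160 + (-18)·151
7 = 3 × 2 + 1  ⟹  1 = (-67)·160 + (71)·151
So (71)·151 ≡ 1 (mod 160), i.e. 151^(-1) ≡ 71 (mod 160).
Check: 151 × 71 = 10721 ≡ 1 (mod 160)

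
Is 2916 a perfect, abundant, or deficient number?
abundant

Proper divisors of 2916: sum = 1 + 2 + 3 + 4 + 6 + 9 + 12 + 18 + ... + 486 + 729 + 972 + 1458 (20 divisors) = 4735
Since 4735 > 2916, 2916 is abundant.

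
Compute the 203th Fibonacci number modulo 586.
495

Matrix identity: Q^n = [[F_(n+1), F_n], [F_n, F_(n-1)]] with Q = [[1,1],[1,0]].
n = 203 = 11001011₂. Square-and-multiply, entries mod 586:
Q^1 = [[1,1],[1,0]]
Q^3 = (Q^1)²·Q = [[3,2],[2,1]]
Q^6 = (Q^3)² = [[13,8],[8,5]]
Q^12 = (Q^6)² = [[233,144],[144,89]]
Q^25 = (Q^12)²·Q = [[91,17],[17,74]]
Q^50 = (Q^25)² = [[366,461],[461,491]]
Q^101 = (Q^50)²·Q = [[264,151],[151,113]]
Q^203 = (Q^101)²·Q = [[580,495],[495,85]]
F_203 mod 586 = Q^203[0][1] = 495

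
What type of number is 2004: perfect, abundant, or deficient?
abundant

Proper divisors of 2004: sum = 1 + 2 + 3 + 4 + 6 + 12 + 167 + 334 + 501 + 668 + 1002 = 2700
Since 2700 > 2004, 2004 is abundant.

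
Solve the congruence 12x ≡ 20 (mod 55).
x ≡ 20 (mod 55)

gcd(12, 55) = 1, which divides 20, so solutions exist.
Find 12^(-1) mod 55 by the extended Euclidean algorithm:
55 = 4 × 12 + 7  ⟹  7 = (1)·55 + (-4)·12
12 = 1 × 7 + 5  ⟹  5 = (-1)·55 + (5)·12
7 = 1 × 5 + 2  ⟹  2 = (2)·55 + (-9)·12
5 = 2 × 2 + 1  ⟹  1 = (-5)·55 + (23)·12
So (23)·12 ≡ 1 (mod 55), i.e. 12^(-1) ≡ 23 (mod 55).
x ≡ 23 × 20 = 460 ≡ 20 (mod 55).
Check: 12 × 20 = 240 ≡ 20 (mod 55).
Unique solution: x ≡ 20 (mod 55)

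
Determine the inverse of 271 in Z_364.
227

gcd(271, 364) = 1, so the inverse exists.
Extended Euclidean algorithm on (364, 271):
364 = 1 × 271 + 93  ⟹  93 = (1)·364 + (-1)·271
271 = 2 × 93 + 85  ⟹  85 = (-2)·364 + (3)·271
93 = 1 × 85 + 8  ⟹  8 = (3)·364 + (-4)·271
85 = 10 × 8 + 5  ⟹  5 = (-32)·364 + (43)·271
8 = 1 × 5 + 3  ⟹  3 = (35)·364 + (-47)·271
5 = 1 × 3 + 2  ⟹  2 = (-67)·364 + (90)·271
3 = 1 × 2 + 1  ⟹  1 = (102)·364 + (-137)·271
So (-137)·271 ≡ 1 (mod 364), i.e. 271^(-1) ≡ -137 ≡ 227 (mod 364).
Check: 271 × 227 = 61517 ≡ 1 (mod 364)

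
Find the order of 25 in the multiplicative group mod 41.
10

41 is prime, so ord(25) divides φ(41) = 40.
Divisors of 40: 1, 2, 4, 5, 8, 10, 20, 40.
Repeated squaring: 25^1 ≡ 25, 25^2 ≡ 10, 25^4 ≡ 18, 25^8 ≡ 37, 25^16 ≡ 16, 25^32 ≡ 10 (mod 41).
Test 25^d mod 41 for each divisor d in increasing order:
25^1 ≡ 25
25^2 ≡ 10
25^4 ≡ 18
25^5 = 25^4·25^1 ≡ 40
25^8 ≡ 37
25^10 = 25^8·25^2 ≡ 1  ← first divisor giving 1
The order is 10.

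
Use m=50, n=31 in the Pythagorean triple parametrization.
(1539, 3100, 3461)

Euclid's formula: a = m² - n², b = 2mn, c = m² + n²
m = 50, n = 31
a = 50² - 31² = 2500 - 961 = 1539
b = 2 × 50 × 31 = 3100
c = 50² + 31² = 2500 + 961 = 3461
Verification: 1539² + 3100² = 2368521 + 9610000 = 11978521 = 3461² ✓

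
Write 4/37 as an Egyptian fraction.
1/10 + 1/124 + 1/22940

Greedy algorithm:
4/37: ceiling(37/4) = 10, use 1/10
3/370: ceiling(370/3) = 124, use 1/124
1/22940: ceiling(22940/1) = 22940, use 1/22940
Result: 4/37 = 1/10 + 1/124 + 1/22940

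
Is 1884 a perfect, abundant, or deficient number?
abundant

Proper divisors of 1884: sum = 1 + 2 + 3 + 4 + 6 + 12 + 157 + 314 + 471 + 628 + 942 = 2540
Since 2540 > 1884, 1884 is abundant.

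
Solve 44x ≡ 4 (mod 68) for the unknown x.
x ≡ 14 (mod 17)

gcd(44, 68) = 4, which divides 4, so solutions exist.
Divide through by 4: 11x ≡ 1 (mod 17).
Find 11^(-1) mod 17 by the extended Euclidean algorithm:
17 = 1 × 11 + 6  ⟹  6 = (1)·17 + (-1)·11
11 = 1 × 6 + 5  ⟹  5 = (-1)·17 + (2)·11
6 = 1 × 5 + 1  ⟹  1 = (2)·17 + (-3)·11
So (-3)·11 ≡ 1 (mod 17), i.e. 11^(-1) ≡ -3 ≡ 14 (mod 17).
x ≡ 14 × 1 = 14 ≡ 14 (mod 17).
Check: 44 × 14 = 616 ≡ 4 (mod 68).
x ≡ 14 (mod 17), giving 4 solutions mod 68.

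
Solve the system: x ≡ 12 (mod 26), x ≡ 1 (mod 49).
246

Using Chinese Remainder Theorem:
M = 26 × 49 = 1274
M1 = 49, M2 = 26
y1 = 49^(-1) mod 26 = 17
y2 = 26^(-1) mod 49 = 17
x = (12×49×17 + 1×26×17) mod 1274 = 246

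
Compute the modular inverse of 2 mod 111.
56

gcd(2, 111) = 1, so the inverse exists.
Extended Euclidean algorithm on (111, 2):
111 = 55 × 2 + 1  ⟹  1 = (1)·111 + (-55)·2
So (-55)·2 ≡ 1 (mod 111), i.e. 2^(-1) ≡ -55 ≡ 56 (mod 111).
Check: 2 × 56 = 112 ≡ 1 (mod 111)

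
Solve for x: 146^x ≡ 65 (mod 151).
69

Baby-step giant-step with step n = ⌈√151⌉ = 13.
Baby steps 146^j mod 151 (j:value) for j=0..12: 0:1, 1:146, 2:25, 3:26, 4:21, 5:46, 6:72, 7:93, 8:139, 9:60, 10:2, 11:141, 12:50.
Giant-step multiplier: 146^(-13) ≡ 146^(150-13) = 146^137 ≡ 61 (mod 151).
Giant steps γ_i = 65·61^i mod 151: γ_0=65, γ_1=39, γ_2=114, γ_3=8, γ_4=35, γ_5=21 (in table at j=4).
x = i·n + j = 5·13 + 4 = 69.
Check: 146^69 ≡ 65 (mod 151).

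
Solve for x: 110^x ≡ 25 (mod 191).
60

Baby-step giant-step with step n = ⌈√191⌉ = 14.
Baby steps 110^j mod 191 (j:value) for j=0..13: 0:1, 1:110, 2:67, 3:112, 4:96, 5:55, 6:129, 7:56, 8:48, 9:123, 10:160, 11:28, 12:24, 13:157.
Giant-step multiplier: 110^(-14) ≡ 110^(190-14) = 110^176 ≡ 117 (mod 191).
Giant steps γ_i = 25·117^i mod 191: γ_0=25, γ_1=60, γ_2=144, γ_3=40, γ_4=96 (in table at j=4).
x = i·n + j = 4·14 + 4 = 60.
Check: 110^60 ≡ 25 (mod 191).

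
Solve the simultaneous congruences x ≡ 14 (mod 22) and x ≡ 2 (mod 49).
982

Using Chinese Remainder Theorem:
M = 22 × 49 = 1078
M1 = 49, M2 = 22
y1 = 49^(-1) mod 22 = 9
y2 = 22^(-1) mod 49 = 29
x = (14×49×9 + 2×22×29) mod 1078 = 982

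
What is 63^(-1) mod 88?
7

gcd(63, 88) = 1, so the inverse exists.
Extended Euclidean algorithm on (88, 63):
88 = 1 × 63 + 25  ⟹  25 = (1)·88 + (-1)·63
63 = 2 × 25 + 13  ⟹  13 = (-2)·88 + (3)·63
25 = 1 × 13 + 12  ⟹  12 = (3)·88 + (-4)·63
13 = 1 × 12 + 1  ⟹  1 = (-5)·88 + (7)·63
So (7)·63 ≡ 1 (mod 88), i.e. 63^(-1) ≡ 7 (mod 88).
Check: 63 × 7 = 441 ≡ 1 (mod 88)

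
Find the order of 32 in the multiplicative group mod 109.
36

109 is prime, so ord(32) divides φ(109) = 108.
Divisors of 108: 1, 2, 3, 4, 6, 9, 12, 18, 27, 36, 54, 108.
Repeated squaring: 32^1 ≡ 32, 32^2 ≡ 43, 32^4 ≡ 105, 32^8 ≡ 16, 32^16 ≡ 38, 32^32 ≡ 27, 32^64 ≡ 75 (mod 109).
Test 32^d mod 109 for each divisor d in increasing order:
32^1 ≡ 32
32^2 ≡ 43
32^3 = 32^2·32^1 ≡ 68
32^4 ≡ 105
32^6 = 32^4·32^2 ≡ 46
32^9 = 32^8·32^1 ≡ 76
32^12 = 32^8·32^4 ≡ 45
32^18 = 32^16·32^2 ≡ 108
32^27 = 32^16·32^8·32^2·32^1 ≡ 33
32^36 = 32^32·32^4 ≡ 1  ← first divisor giving 1
The order is 36.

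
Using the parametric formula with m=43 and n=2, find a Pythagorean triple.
(1845, 172, 1853)

Euclid's formula: a = m² - n², b = 2mn, c = m² + n²
m = 43, n = 2
a = 43² - 2² = 1849 - 4 = 1845
b = 2 × 43 × 2 = 172
c = 43² + 2² = 1849 + 4 = 1853
Verification: 1845² + 172² = 3404025 + 29584 = 3433609 = 1853² ✓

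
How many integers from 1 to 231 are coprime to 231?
120

231 = 3 × 7 × 11
φ(n) = n × ∏(1 - 1/p) for each prime p dividing n
φ(231) = 231 × (1 - 1/3) × (1 - 1/7) × (1 - 1/11) = 120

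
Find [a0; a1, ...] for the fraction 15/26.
[0; 1, 1, 2, 1, 3]

Euclidean algorithm steps:
15 = 0 × 26 + 15
26 = 1 × 15 + 11
15 = 1 × 11 + 4
11 = 2 × 4 + 3
4 = 1 × 3 + 1
3 = 3 × 1 + 0
Continued fraction: [0; 1, 1, 2, 1, 3]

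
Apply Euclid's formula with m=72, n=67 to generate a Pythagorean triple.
(695, 9648, 9673)

Euclid's formula: a = m² - n², b = 2mn, c = m² + n²
m = 72, n = 67
a = 72² - 67² = 5184 - 4489 = 695
b = 2 × 72 × 67 = 9648
c = 72² + 67² = 5184 + 4489 = 9673
Verification: 695² + 9648² = 483025 + 93083904 = 93566929 = 9673² ✓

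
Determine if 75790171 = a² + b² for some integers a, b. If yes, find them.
Not possible

Factorization: 75790171 = 37 × 127^3
By Fermat: n is sum of two squares iff every prime p ≡ 3 (mod 4) appears to even power.
Prime(s) ≡ 3 (mod 4) with odd exponent: [(127, 3)]
Therefore 75790171 cannot be expressed as a² + b².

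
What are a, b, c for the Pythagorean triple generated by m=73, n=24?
(4753, 3504, 5905)

Euclid's formula: a = m² - n², b = 2mn, c = m² + n²
m = 73, n = 24
a = 73² - 24² = 5329 - 576 = 4753
b = 2 × 73 × 24 = 3504
c = 73² + 24² = 5329 + 576 = 5905
Verification: 4753² + 3504² = 22591009 + 12278016 = 34869025 = 5905² ✓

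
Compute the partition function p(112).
761002156

p(n) counts ways to write n as a sum of positive integers (order ignored).
Euler's pentagonal recurrence: p(k) = p(k-1) + p(k-2) - p(k-5) - p(k-7) + p(k-12) + p(k-15) - ... (offsets j(3j∓1)/2, signs ++--, p(0)=1, p(<0)=0).
DP table for k = 0..111: p(0)=1, p(1)=1, p(2)=2, p(3)=3, p(4)=5, p(5)=7, p(6)=11, p(7)=15, p(8)=22, p(9)=30, p(10)=42, p(11)=56, p(12)=77, p(13)=101, p(14)=135, p(15)=176, p(16)=231, p(17)=297, p(18)=385, p(19)=490, p(20)=627, p(21)=792, p(22)=1002, p(23)=1255, p(24)=1575, p(25)=1958, p(26)=2436, p(27)=3010, p(28)=3718, p(29)=4565, p(30)=5604, p(31)=6842, p(32)=8349, p(33)=10143, p(34)=12310, p(35)=14883, p(36)=17977, p(37)=21637, p(38)=26015, p(39)=31185, p(40)=37338, p(41)=44583, p(42)=53174, p(43)=63261, p(44)=75175, p(45)=89134, p(46)=105558, p(47)=124754, p(48)=147273, p(49)=173525, p(50)=204226, p(51)=239943, p(52)=281589, p(53)=329931, p(54)=386155, p(55)=451276, p(56)=526823, p(57)=614154, p(58)=715220, p(59)=831820, p(60)=966467, p(61)=1121505, p(62)=1300156, p(63)=1505499, p(64)=1741630, p(65)=2012558, p(66)=2323520, p(67)=2679689, p(68)=3087735, p(69)=3554345, p(70)=4087968, p(71)=4697205, p(72)=5392783, p(73)=6185689, p(74)=7089500, p(75)=8118264, p(76)=9289091, p(77)=10619863, p(78)=12132164, p(79)=13848650, p(80)=15796476, p(81)=18004327, p(82)=20506255, p(83)=23338469, p(84)=26543660, p(85)=30167357, p(86)=34262962, p(87)=38887673, p(88)=44108109, p(89)=49995925, p(90)=56634173, p(91)=64112359, p(92)=72533807, p(93)=82010177, p(94)=92669720, p(95)=104651419, p(96)=118114304, p(97)=133230930, p(98)=150198136, p(99)=169229875, p(100)=190569292, p(101)=214481126, p(102)=241265379, p(103)=271248950, p(104)=304801365, p(105)=342325709, p(106)=384276336, p(107)=431149389, p(108)=483502844, p(109)=541946240, p(110)=607163746, p(111)=679903203.
Final step: p(112) = p(111) + p(110) - p(107) - p(105) + p(100) + p(97) - p(90) - p(86) + p(77) + p(72) - p(61) - p(55) + p(42) + p(35) - p(20) - p(12)
= 679903203 + 607163746 - 431149389 - 342325709 + 190569292 + 133230930 - 56634173 - 34262962 + 10619863 + 5392783 - 1121505 - 451276 + 53174 + 14883 - 627 - 77
= 761002156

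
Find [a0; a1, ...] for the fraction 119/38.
[3; 7, 1, 1, 2]

Euclidean algorithm steps:
119 = 3 × 38 + 5
38 = 7 × 5 + 3
5 = 1 × 3 + 2
3 = 1 × 2 + 1
2 = 2 × 1 + 0
Continued fraction: [3; 7, 1, 1, 2]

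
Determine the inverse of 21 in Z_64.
61

gcd(21, 64) = 1, so the inverse exists.
Extended Euclidean algorithm on (64, 21):
64 = 3 × 21 + 1  ⟹  1 = (1)·64 + (-3)·21
So (-3)·21 ≡ 1 (mod 64), i.e. 21^(-1) ≡ -3 ≡ 61 (mod 64).
Check: 21 × 61 = 1281 ≡ 1 (mod 64)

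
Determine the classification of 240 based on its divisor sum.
abundant

Proper divisors of 240: sum = 1 + 2 + 3 + 4 + 5 + 6 + 8 + 10 + ... + 48 + 60 + 80 + 120 (19 divisors) = 504
Since 504 > 240, 240 is abundant.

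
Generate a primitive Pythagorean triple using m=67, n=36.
(3193, 4824, 5785)

Euclid's formula: a = m² - n², b = 2mn, c = m² + n²
m = 67, n = 36
a = 67² - 36² = 4489 - 1296 = 3193
b = 2 × 67 × 36 = 4824
c = 67² + 36² = 4489 + 1296 = 5785
Verification: 3193² + 4824² = 10195249 + 23270976 = 33466225 = 5785² ✓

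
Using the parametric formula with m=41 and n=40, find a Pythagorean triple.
(81, 3280, 3281)

Euclid's formula: a = m² - n², b = 2mn, c = m² + n²
m = 41, n = 40
a = 41² - 40² = 1681 - 1600 = 81
b = 2 × 41 × 40 = 3280
c = 41² + 40² = 1681 + 1600 = 3281
Verification: 81² + 3280² = 6561 + 10758400 = 10764961 = 3281² ✓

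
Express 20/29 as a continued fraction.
[0; 1, 2, 4, 2]

Euclidean algorithm steps:
20 = 0 × 29 + 20
29 = 1 × 20 + 9
20 = 2 × 9 + 2
9 = 4 × 2 + 1
2 = 2 × 1 + 0
Continued fraction: [0; 1, 2, 4, 2]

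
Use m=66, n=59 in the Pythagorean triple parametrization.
(875, 7788, 7837)

Euclid's formula: a = m² - n², b = 2mn, c = m² + n²
m = 66, n = 59
a = 66² - 59² = 4356 - 3481 = 875
b = 2 × 66 × 59 = 7788
c = 66² + 59² = 4356 + 3481 = 7837
Verification: 875² + 7788² = 765625 + 60652944 = 61418569 = 7837² ✓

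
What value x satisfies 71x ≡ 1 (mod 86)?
63

gcd(71, 86) = 1, so the inverse exists.
Extended Euclidean algorithm on (86, 71):
86 = 1 × 71 + 15  ⟹  15 = (1)·86 + (-1)·71
71 = 4 × 15 + 11  ⟹  11 = (-4)·86 + (5)·71
15 = 1 × 11 + 4  ⟹  4 = (5)·86 + (-6)·71
11 = 2 × 4 + 3  ⟹  3 = (-14)·86 + (17)·71
4 = 1 × 3 + 1  ⟹  1 = (19)·86 + (-23)·71
So (-23)·71 ≡ 1 (mod 86), i.e. 71^(-1) ≡ -23 ≡ 63 (mod 86).
Check: 71 × 63 = 4473 ≡ 1 (mod 86)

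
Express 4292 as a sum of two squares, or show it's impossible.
14² + 64² (a=14, b=64)

Factorization: 4292 = 2^2 × 29 × 37
By Fermat: n is sum of two squares iff every prime p ≡ 3 (mod 4) appears to even power.
All primes ≡ 3 (mod 4) appear to even power.
Search a = 0, 1, 2, … for 4292 - a² a perfect square: first hit at a = 14: 4292 - 196 = 4096 = 64².
4292 = 14² + 64² = 196 + 4096 ✓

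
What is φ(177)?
116

177 = 3 × 59
φ(n) = n × ∏(1 - 1/p) for each prime p dividing n
φ(177) = 177 × (1 - 1/3) × (1 - 1/59) = 116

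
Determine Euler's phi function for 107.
106

107 = 107
φ(n) = n × ∏(1 - 1/p) for each prime p dividing n
φ(107) = 107 × (1 - 1/107) = 106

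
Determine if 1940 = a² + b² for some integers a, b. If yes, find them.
2² + 44² (a=2, b=44)

Factorization: 1940 = 2^2 × 5 × 97
By Fermat: n is sum of two squares iff every prime p ≡ 3 (mod 4) appears to even power.
All primes ≡ 3 (mod 4) appear to even power.
Search a = 0, 1, 2, … for 1940 - a² a perfect square: first hit at a = 2: 1940 - 4 = 1936 = 44².
1940 = 2² + 44² = 4 + 1936 ✓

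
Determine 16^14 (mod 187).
86

Repeated squaring. Binary of 14 = 1110.
16^1 ≡ 16 (mod 187); 16^2 ≡ 69 (mod 187); 16^4 ≡ 86 (mod 187); 16^8 ≡ 103 (mod 187)
16^14 = 16^2 × 16^4 × 16^8 ≡ 86 (mod 187)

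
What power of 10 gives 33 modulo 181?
34

Baby-step giant-step with step n = ⌈√181⌉ = 14.
Baby steps 10^j mod 181 (j:value) for j=0..13: 0:1, 1:10, 2:100, 3:95, 4:45, 5:88, 6:156, 7:112, 8:34, 9:159, 10:142, 11:153, 12:82, 13:96.
Giant-step multiplier: 10^(-14) ≡ 10^(180-14) = 10^166 ≡ 79 (mod 181).
Giant steps γ_i = 33·79^i mod 181: γ_0=33, γ_1=73, γ_2=156 (in table at j=6).
x = i·n + j = 2·14 + 6 = 34.
Check: 10^34 ≡ 33 (mod 181).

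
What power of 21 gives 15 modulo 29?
23

Baby-step giant-step with step n = ⌈√29⌉ = 6.
Baby steps 21^j mod 29 (j:value) for j=0..5: 0:1, 1:21, 2:6, 3:10, 4:7, 5:2.
Giant-step multiplier: 21^(-6) ≡ 21^(28-6) = 21^22 ≡ 9 (mod 29).
Giant steps γ_i = 15·9^i mod 29: γ_0=15, γ_1=19, γ_2=26, γ_3=2 (in table at j=5).
x = i·n + j = 3·6 + 5 = 23.
Check: 21^23 ≡ 15 (mod 29).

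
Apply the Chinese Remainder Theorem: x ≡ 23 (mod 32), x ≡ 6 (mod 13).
279

Using Chinese Remainder Theorem:
M = 32 × 13 = 416
M1 = 13, M2 = 32
y1 = 13^(-1) mod 32 = 5
y2 = 32^(-1) mod 13 = 11
x = (23×13×5 + 6×32×11) mod 416 = 279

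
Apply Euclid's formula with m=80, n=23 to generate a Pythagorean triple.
(5871, 3680, 6929)

Euclid's formula: a = m² - n², b = 2mn, c = m² + n²
m = 80, n = 23
a = 80² - 23² = 6400 - 529 = 5871
b = 2 × 80 × 23 = 3680
c = 80² + 23² = 6400 + 529 = 6929
Verification: 5871² + 3680² = 34468641 + 13542400 = 48011041 = 6929² ✓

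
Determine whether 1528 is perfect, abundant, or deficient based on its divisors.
deficient

Proper divisors of 1528: sum = 1 + 2 + 4 + 8 + 191 + 382 + 764 = 1352
Since 1352 < 1528, 1528 is deficient.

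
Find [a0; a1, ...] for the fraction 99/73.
[1; 2, 1, 4, 5]

Euclidean algorithm steps:
99 = 1 × 73 + 26
73 = 2 × 26 + 21
26 = 1 × 21 + 5
21 = 4 × 5 + 1
5 = 5 × 1 + 0
Continued fraction: [1; 2, 1, 4, 5]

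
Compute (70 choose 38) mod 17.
0

Using Lucas' theorem:
Write n=70 and k=38 in base 17:
n in base 17: [4, 2]
k in base 17: [2, 4]
C(70,38) mod 17 = ∏ C(n_i, k_i) mod 17
Digit binomials (mod 17): C(4,2) = 6; C(2,4) = 0 (k_i > n_i)
Product: 6 × 0 = 0 ≡ 0 (mod 17)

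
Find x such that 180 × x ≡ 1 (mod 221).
97

gcd(180, 221) = 1, so the inverse exists.
Extended Euclidean algorithm on (221, 180):
221 = 1 × 180 + 41  ⟹  41 = (1)·221 + (-1)·180
180 = 4 × 41 + 16  ⟹  16 = (-4)·221 + (5)·180
41 = 2 × 16 + 9  ⟹  9 = (9)·221 + (-11)·180
16 = 1 × 9 + 7  ⟹  7 = (-13)·221 + (16)·180
9 = 1 × 7 + 2  ⟹  2 = (22)·221 + (-27)·180
7 = 3 × 2 + 1  ⟹  1 = (-79)·221 + (97)·180
So (97)·180 ≡ 1 (mod 221), i.e. 180^(-1) ≡ 97 (mod 221).
Check: 180 × 97 = 17460 ≡ 1 (mod 221)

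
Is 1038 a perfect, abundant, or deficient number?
abundant

Proper divisors of 1038: sum = 1 + 2 + 3 + 6 + 173 + 346 + 519 = 1050
Since 1050 > 1038, 1038 is abundant.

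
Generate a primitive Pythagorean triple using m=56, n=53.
(327, 5936, 5945)

Euclid's formula: a = m² - n², b = 2mn, c = m² + n²
m = 56, n = 53
a = 56² - 53² = 3136 - 2809 = 327
b = 2 × 56 × 53 = 5936
c = 56² + 53² = 3136 + 2809 = 5945
Verification: 327² + 5936² = 106929 + 35236096 = 35343025 = 5945² ✓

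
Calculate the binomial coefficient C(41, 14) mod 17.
0

Using Lucas' theorem:
Write n=41 and k=14 in base 17:
n in base 17: [2, 7]
k in base 17: [0, 14]
C(41,14) mod 17 = ∏ C(n_i, k_i) mod 17
Digit binomials (mod 17): C(2,0) = 1; C(7,14) = 0 (k_i > n_i)
Product: 1 × 0 = 0 ≡ 0 (mod 17)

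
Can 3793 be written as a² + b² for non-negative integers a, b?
33² + 52² (a=33, b=52)

Factorization: 3793 = 3793
By Fermat: n is sum of two squares iff every prime p ≡ 3 (mod 4) appears to even power.
All primes ≡ 3 (mod 4) appear to even power.
Search a = 0, 1, 2, … for 3793 - a² a perfect square: first hit at a = 33: 3793 - 1089 = 2704 = 52².
3793 = 33² + 52² = 1089 + 2704 ✓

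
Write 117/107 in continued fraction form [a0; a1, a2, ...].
[1; 10, 1, 2, 3]

Euclidean algorithm steps:
117 = 1 × 107 + 10
107 = 10 × 10 + 7
10 = 1 × 7 + 3
7 = 2 × 3 + 1
3 = 3 × 1 + 0
Continued fraction: [1; 10, 1, 2, 3]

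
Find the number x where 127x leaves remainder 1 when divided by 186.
145

gcd(127, 186) = 1, so the inverse exists.
Extended Euclidean algorithm on (186, 127):
186 = 1 × 127 + 59  ⟹  59 = (1)·186 + (-1)·127
127 = 2 × 59 + 9  ⟹  9 = (-2)·186 + (3)·127
59 = 6 × 9 + 5  ⟹  5 = (13)·186 + (-19)·127
9 = 1 × 5 + 4  ⟹  4 = (-15)·186 + (22)·127
5 = 1 × 4 + 1  ⟹  1 = (28)·186 + (-41)·127
So (-41)·127 ≡ 1 (mod 186), i.e. 127^(-1) ≡ -41 ≡ 145 (mod 186).
Check: 127 × 145 = 18415 ≡ 1 (mod 186)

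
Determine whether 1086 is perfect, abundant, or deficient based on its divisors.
abundant

Proper divisors of 1086: sum = 1 + 2 + 3 + 6 + 181 + 362 + 543 = 1098
Since 1098 > 1086, 1086 is abundant.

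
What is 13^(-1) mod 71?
11

gcd(13, 71) = 1, so the inverse exists.
Extended Euclidean algorithm on (71, 13):
71 = 5 × 13 + 6  ⟹  6 = (1)·71 + (-5)·13
13 = 2 × 6 + 1  ⟹  1 = (-2)·71 + (11)·13
So (11)·13 ≡ 1 (mod 71), i.e. 13^(-1) ≡ 11 (mod 71).
Check: 13 × 11 = 143 ≡ 1 (mod 71)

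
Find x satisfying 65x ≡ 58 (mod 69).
x ≡ 20 (mod 69)

gcd(65, 69) = 1, which divides 58, so solutions exist.
Find 65^(-1) mod 69 by the extended Euclidean algorithm:
69 = 1 × 65 + 4  ⟹  4 = (1)·69 + (-1)·65
65 = 16 × 4 + 1  ⟹  1 = (-16)·69 + (17)·65
So (17)·65 ≡ 1 (mod 69), i.e. 65^(-1) ≡ 17 (mod 69).
x ≡ 17 × 58 = 986 ≡ 20 (mod 69).
Check: 65 × 20 = 1300 ≡ 58 (mod 69).
Unique solution: x ≡ 20 (mod 69)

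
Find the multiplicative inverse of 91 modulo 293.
161

gcd(91, 293) = 1, so the inverse exists.
Extended Euclidean algorithm on (293, 91):
293 = 3 × 91 + 20  ⟹  20 = (1)·293 + (-3)·91
91 = 4 × 20 + 11  ⟹  11 = (-4)·293 + (13)·91
20 = 1 × 11 + 9  ⟹  9 = (5)·293 + (-16)·91
11 = 1 × 9 + 2  ⟹  2 = (-9)·293 + (29)·91
9 = 4 × 2 + 1  ⟹  1 = (41)·293 + (-132)·91
So (-132)·91 ≡ 1 (mod 293), i.e. 91^(-1) ≡ -132 ≡ 161 (mod 293).
Check: 91 × 161 = 14651 ≡ 1 (mod 293)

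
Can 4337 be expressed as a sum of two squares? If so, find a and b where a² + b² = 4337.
44² + 49² (a=44, b=49)

Factorization: 4337 = 4337
By Fermat: n is sum of two squares iff every prime p ≡ 3 (mod 4) appears to even power.
All primes ≡ 3 (mod 4) appear to even power.
Search a = 0, 1, 2, … for 4337 - a² a perfect square: first hit at a = 44: 4337 - 1936 = 2401 = 49².
4337 = 44² + 49² = 1936 + 2401 ✓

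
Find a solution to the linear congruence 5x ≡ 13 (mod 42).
x ≡ 11 (mod 42)

gcd(5, 42) = 1, which divides 13, so solutions exist.
Find 5^(-1) mod 42 by the extended Euclidean algorithm:
42 = 8 × 5 + 2  ⟹  2 = (1)·42 + (-8)·5
5 = 2 × 2 + 1  ⟹  1 = (-2)·42 + (17)·5
So (17)·5 ≡ 1 (mod 42), i.e. 5^(-1) ≡ 17 (mod 42).
x ≡ 17 × 13 = 221 ≡ 11 (mod 42).
Check: 5 × 11 = 55 ≡ 13 (mod 42).
Unique solution: x ≡ 11 (mod 42)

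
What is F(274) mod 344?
55

Matrix identity: Q^n = [[F_(n+1), F_n], [F_n, F_(n-1)]] with Q = [[1,1],[1,0]].
n = 274 = 100010010₂. Square-and-multiply, entries mod 344:
Q^1 = [[1,1],[1,0]]
Q^2 = (Q^1)² = [[2,1],[1,1]]
Q^4 = (Q^2)² = [[5,3],[3,2]]
Q^8 = (Q^4)² = [[34,21],[21,13]]
Q^17 = (Q^8)²·Q = [[176,221],[221,299]]
Q^34 = (Q^17)² = [[9,55],[55,298]]
Q^68 = (Q^34)² = [[10,29],[29,325]]
Q^137 = (Q^68)²·Q = [[336,253],[253,83]]
Q^274 = (Q^137)² = [[89,55],[55,34]]
F_274 mod 344 = Q^274[0][1] = 55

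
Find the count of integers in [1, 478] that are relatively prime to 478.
238

478 = 2 × 239
φ(n) = n × ∏(1 - 1/p) for each prime p dividing n
φ(478) = 478 × (1 - 1/2) × (1 - 1/239) = 238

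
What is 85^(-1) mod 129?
85

gcd(85, 129) = 1, so the inverse exists.
Extended Euclidean algorithm on (129, 85):
129 = 1 × 85 + 44  ⟹  44 = (1)·129 + (-1)·85
85 = 1 × 44 + 41  ⟹  41 = (-1)·129 + (2)·85
44 = 1 × 41 + 3  ⟹  3 = (2)·129 + (-3)·85
41 = 13 × 3 + 2  ⟹  2 = (-27)·129 + (41)·85
3 = 1 × 2 + 1  ⟹  1 = (29)·129 + (-44)·85
So (-44)·85 ≡ 1 (mod 129), i.e. 85^(-1) ≡ -44 ≡ 85 (mod 129).
Check: 85 × 85 = 7225 ≡ 1 (mod 129)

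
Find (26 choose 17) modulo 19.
0

Using Lucas' theorem:
Write n=26 and k=17 in base 19:
n in base 19: [1, 7]
k in base 19: [0, 17]
C(26,17) mod 19 = ∏ C(n_i, k_i) mod 19
Digit binomials (mod 19): C(1,0) = 1; C(7,17) = 0 (k_i > n_i)
Product: 1 × 0 = 0 ≡ 0 (mod 19)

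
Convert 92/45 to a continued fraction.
[2; 22, 2]

Euclidean algorithm steps:
92 = 2 × 45 + 2
45 = 22 × 2 + 1
2 = 2 × 1 + 0
Continued fraction: [2; 22, 2]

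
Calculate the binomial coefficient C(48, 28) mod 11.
0

Using Lucas' theorem:
Write n=48 and k=28 in base 11:
n in base 11: [4, 4]
k in base 11: [2, 6]
C(48,28) mod 11 = ∏ C(n_i, k_i) mod 11
Digit binomials (mod 11): C(4,2) = 6; C(4,6) = 0 (k_i > n_i)
Product: 6 × 0 = 0 ≡ 0 (mod 11)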